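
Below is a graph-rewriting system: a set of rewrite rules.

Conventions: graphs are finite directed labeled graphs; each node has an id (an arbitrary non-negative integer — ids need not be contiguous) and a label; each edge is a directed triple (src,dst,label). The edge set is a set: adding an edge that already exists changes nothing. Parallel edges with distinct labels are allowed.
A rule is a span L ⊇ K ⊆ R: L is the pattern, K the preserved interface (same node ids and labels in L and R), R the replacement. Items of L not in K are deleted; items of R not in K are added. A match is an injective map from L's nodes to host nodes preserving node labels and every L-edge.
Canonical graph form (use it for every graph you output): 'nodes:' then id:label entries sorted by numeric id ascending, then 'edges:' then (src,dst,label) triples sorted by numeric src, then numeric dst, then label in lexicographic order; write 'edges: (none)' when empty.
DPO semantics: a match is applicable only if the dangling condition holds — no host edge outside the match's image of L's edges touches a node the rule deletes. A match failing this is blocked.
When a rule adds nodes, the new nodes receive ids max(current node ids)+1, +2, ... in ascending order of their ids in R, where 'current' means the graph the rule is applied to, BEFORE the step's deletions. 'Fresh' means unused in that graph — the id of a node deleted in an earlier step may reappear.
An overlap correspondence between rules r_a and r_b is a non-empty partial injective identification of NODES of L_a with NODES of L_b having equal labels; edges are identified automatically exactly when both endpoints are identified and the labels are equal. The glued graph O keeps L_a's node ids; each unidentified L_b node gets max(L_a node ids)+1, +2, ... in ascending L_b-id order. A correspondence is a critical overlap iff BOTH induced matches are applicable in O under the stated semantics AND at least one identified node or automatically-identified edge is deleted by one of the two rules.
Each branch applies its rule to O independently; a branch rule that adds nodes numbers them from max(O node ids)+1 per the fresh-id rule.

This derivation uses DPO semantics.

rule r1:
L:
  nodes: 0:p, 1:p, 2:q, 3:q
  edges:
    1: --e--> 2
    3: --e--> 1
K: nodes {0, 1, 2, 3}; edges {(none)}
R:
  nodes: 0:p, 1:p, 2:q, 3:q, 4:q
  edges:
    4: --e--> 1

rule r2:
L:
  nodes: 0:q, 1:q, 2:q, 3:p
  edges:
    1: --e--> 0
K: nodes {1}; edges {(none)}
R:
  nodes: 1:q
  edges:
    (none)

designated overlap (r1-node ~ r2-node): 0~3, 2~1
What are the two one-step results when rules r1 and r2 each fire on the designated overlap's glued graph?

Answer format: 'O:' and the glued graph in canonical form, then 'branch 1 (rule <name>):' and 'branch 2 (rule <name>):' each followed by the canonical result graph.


O:
nodes: 0:p, 1:p, 2:q, 3:q, 4:q, 5:q
edges: (1,2,e); (2,4,e); (3,1,e)
branch 1 (rule r1):
nodes: 0:p, 1:p, 2:q, 3:q, 4:q, 5:q, 6:q
edges: (2,4,e); (6,1,e)
branch 2 (rule r2):
nodes: 1:p, 2:q, 3:q
edges: (1,2,e); (3,1,e)


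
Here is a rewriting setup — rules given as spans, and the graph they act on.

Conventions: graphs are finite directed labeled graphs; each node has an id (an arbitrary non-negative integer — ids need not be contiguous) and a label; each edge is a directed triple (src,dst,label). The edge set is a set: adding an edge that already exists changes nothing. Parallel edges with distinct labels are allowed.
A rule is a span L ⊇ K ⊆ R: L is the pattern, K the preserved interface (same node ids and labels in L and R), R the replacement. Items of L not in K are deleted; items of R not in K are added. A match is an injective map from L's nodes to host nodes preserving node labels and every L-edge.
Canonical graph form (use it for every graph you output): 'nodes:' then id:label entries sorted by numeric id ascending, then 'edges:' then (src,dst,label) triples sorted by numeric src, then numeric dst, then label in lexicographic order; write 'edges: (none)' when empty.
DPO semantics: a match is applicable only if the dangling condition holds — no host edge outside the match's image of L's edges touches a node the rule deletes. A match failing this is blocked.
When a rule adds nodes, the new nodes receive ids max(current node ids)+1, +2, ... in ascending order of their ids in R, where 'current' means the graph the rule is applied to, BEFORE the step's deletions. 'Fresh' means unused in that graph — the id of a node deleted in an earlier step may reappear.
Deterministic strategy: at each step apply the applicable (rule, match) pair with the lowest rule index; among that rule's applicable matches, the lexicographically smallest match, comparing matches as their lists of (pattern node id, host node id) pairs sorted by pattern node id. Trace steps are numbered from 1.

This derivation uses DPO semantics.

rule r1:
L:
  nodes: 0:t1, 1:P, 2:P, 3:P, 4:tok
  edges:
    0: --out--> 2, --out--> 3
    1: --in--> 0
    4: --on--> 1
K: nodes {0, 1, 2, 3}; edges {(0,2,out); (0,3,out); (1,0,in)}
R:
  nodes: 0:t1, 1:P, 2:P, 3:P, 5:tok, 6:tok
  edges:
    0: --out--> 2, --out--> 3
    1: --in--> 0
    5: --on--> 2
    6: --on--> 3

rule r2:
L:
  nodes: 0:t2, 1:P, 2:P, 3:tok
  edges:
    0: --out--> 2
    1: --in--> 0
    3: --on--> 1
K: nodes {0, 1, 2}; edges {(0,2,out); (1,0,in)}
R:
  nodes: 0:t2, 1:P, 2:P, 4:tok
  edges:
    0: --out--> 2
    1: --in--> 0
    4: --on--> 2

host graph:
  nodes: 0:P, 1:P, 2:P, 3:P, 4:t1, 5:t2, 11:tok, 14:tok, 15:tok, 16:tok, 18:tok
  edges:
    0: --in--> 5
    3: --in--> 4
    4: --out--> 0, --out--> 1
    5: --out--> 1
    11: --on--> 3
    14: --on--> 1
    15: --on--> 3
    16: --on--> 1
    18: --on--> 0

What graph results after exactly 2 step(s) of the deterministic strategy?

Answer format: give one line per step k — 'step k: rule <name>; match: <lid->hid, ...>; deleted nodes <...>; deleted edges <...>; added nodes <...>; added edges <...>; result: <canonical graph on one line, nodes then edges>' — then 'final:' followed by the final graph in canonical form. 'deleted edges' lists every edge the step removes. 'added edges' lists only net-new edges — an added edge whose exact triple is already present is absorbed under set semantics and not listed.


step 1: rule r1; match: 0->4, 1->3, 2->0, 3->1, 4->11; deleted nodes 11; deleted edges (11,3,on); added nodes 19, 20; added edges (19,0,on); (20,1,on); result: nodes: 0:P, 1:P, 2:P, 3:P, 4:t1, 5:t2, 14:tok, 15:tok, 16:tok, 18:tok, 19:tok, 20:tok edges: (0,5,in); (3,4,in); (4,0,out); (4,1,out); (5,1,out); (14,1,on); (15,3,on); (16,1,on); (18,0,on); (19,0,on); (20,1,on)
step 2: rule r1; match: 0->4, 1->3, 2->0, 3->1, 4->15; deleted nodes 15; deleted edges (15,3,on); added nodes 21, 22; added edges (21,0,on); (22,1,on); result: nodes: 0:P, 1:P, 2:P, 3:P, 4:t1, 5:t2, 14:tok, 16:tok, 18:tok, 19:tok, 20:tok, 21:tok, 22:tok edges: (0,5,in); (3,4,in); (4,0,out); (4,1,out); (5,1,out); (14,1,on); (16,1,on); (18,0,on); (19,0,on); (20,1,on); (21,0,on); (22,1,on)
final:
nodes: 0:P, 1:P, 2:P, 3:P, 4:t1, 5:t2, 14:tok, 16:tok, 18:tok, 19:tok, 20:tok, 21:tok, 22:tok
edges: (0,5,in); (3,4,in); (4,0,out); (4,1,out); (5,1,out); (14,1,on); (16,1,on); (18,0,on); (19,0,on); (20,1,on); (21,0,on); (22,1,on)


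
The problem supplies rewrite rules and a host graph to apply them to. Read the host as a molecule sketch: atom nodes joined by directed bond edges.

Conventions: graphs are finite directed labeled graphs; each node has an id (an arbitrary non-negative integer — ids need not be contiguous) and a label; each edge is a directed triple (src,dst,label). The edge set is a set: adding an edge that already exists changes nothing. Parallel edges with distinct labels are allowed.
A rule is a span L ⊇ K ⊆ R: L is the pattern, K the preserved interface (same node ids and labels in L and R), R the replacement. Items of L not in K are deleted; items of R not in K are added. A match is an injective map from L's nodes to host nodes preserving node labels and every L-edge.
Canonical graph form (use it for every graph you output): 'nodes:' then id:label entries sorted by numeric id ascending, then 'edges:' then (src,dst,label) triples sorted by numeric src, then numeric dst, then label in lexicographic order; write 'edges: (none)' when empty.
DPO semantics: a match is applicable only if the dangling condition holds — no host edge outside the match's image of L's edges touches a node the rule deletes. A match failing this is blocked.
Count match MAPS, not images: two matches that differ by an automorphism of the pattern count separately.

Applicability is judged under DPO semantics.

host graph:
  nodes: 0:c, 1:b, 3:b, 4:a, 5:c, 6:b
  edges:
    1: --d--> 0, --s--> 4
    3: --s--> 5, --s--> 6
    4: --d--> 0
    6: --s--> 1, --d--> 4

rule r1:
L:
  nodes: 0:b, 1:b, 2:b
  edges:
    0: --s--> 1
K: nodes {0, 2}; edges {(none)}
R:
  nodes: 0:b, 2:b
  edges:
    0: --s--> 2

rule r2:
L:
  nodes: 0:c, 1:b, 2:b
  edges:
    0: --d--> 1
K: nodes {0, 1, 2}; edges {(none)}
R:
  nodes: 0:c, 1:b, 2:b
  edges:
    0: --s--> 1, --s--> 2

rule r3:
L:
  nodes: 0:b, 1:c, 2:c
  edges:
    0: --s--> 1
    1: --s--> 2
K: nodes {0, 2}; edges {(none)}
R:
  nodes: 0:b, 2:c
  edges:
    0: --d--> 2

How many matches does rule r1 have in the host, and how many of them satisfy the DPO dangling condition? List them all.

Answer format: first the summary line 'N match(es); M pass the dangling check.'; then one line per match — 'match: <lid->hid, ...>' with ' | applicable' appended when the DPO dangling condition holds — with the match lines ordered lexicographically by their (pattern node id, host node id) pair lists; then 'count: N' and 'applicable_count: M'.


2 match(es); 0 pass the dangling check.
match: 0->3, 1->6, 2->1
match: 0->6, 1->1, 2->3
count: 2
applicable_count: 0


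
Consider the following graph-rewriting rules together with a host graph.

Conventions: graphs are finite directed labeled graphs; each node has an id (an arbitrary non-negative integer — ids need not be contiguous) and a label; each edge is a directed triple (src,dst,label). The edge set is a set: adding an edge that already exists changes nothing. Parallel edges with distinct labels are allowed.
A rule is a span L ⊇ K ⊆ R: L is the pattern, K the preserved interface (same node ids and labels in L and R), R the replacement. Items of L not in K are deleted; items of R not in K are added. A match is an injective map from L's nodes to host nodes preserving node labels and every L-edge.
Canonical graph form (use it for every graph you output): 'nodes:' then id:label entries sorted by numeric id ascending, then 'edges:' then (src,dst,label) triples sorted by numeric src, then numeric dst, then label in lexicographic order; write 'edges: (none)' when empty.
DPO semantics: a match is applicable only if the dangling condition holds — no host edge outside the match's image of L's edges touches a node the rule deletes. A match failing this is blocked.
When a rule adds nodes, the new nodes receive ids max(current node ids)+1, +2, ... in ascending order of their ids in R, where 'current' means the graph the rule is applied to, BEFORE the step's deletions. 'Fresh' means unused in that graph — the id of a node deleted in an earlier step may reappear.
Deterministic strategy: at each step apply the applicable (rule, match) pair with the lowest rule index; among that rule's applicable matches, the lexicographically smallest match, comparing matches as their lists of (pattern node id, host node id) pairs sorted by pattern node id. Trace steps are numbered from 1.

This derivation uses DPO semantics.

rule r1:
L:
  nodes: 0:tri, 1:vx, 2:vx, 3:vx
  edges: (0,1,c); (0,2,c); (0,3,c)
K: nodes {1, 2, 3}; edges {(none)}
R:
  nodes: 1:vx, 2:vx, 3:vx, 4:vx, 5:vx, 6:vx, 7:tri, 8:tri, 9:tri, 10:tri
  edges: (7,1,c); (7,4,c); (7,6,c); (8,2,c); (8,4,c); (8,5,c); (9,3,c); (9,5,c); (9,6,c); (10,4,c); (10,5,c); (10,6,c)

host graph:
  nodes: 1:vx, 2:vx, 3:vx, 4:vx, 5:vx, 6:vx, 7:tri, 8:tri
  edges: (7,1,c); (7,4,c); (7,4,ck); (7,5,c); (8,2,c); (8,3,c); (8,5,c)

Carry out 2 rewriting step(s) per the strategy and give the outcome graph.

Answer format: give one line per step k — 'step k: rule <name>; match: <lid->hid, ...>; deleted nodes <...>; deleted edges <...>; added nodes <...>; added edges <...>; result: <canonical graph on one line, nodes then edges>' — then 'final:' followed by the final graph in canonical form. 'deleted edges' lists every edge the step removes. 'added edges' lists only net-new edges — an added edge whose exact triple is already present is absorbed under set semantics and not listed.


step 1: rule r1; match: 0->8, 1->2, 2->3, 3->5; deleted nodes 8; deleted edges (8,2,c); (8,3,c); (8,5,c); added nodes 9, 10, 11, 12, 13, 14, 15; added edges (12,2,c); (12,9,c); (12,11,c); (13,3,c); (13,9,c); (13,10,c); (14,5,c); (14,10,c); (14,11,c); (15,9,c); (15,10,c); (15,11,c); result: nodes: 1:vx, 2:vx, 3:vx, 4:vx, 5:vx, 6:vx, 7:tri, 9:vx, 10:vx, 11:vx, 12:tri, 13:tri, 14:tri, 15:tri edges: (7,1,c); (7,4,c); (7,4,ck); (7,5,c); (12,2,c); (12,9,c); (12,11,c); (13,3,c); (13,9,c); (13,10,c); (14,5,c); (14,10,c); (14,11,c); (15,9,c); (15,10,c); (15,11,c)
step 2: rule r1; match: 0->12, 1->2, 2->9, 3->11; deleted nodes 12; deleted edges (12,2,c); (12,9,c); (12,11,c); added nodes 16, 17, 18, 19, 20, 21, 22; added edges (19,2,c); (19,16,c); (19,18,c); (20,9,c); (20,16,c); (20,17,c); (21,11,c); (21,17,c); (21,18,c); (22,16,c); (22,17,c); (22,18,c); result: nodes: 1:vx, 2:vx, 3:vx, 4:vx, 5:vx, 6:vx, 7:tri, 9:vx, 10:vx, 11:vx, 13:tri, 14:tri, 15:tri, 16:vx, 17:vx, 18:vx, 19:tri, 20:tri, 21:tri, 22:tri edges: (7,1,c); (7,4,c); (7,4,ck); (7,5,c); (13,3,c); (13,9,c); (13,10,c); (14,5,c); (14,10,c); (14,11,c); (15,9,c); (15,10,c); (15,11,c); (19,2,c); (19,16,c); (19,18,c); (20,9,c); (20,16,c); (20,17,c); (21,11,c); (21,17,c); (21,18,c); (22,16,c); (22,17,c); (22,18,c)
final:
nodes: 1:vx, 2:vx, 3:vx, 4:vx, 5:vx, 6:vx, 7:tri, 9:vx, 10:vx, 11:vx, 13:tri, 14:tri, 15:tri, 16:vx, 17:vx, 18:vx, 19:tri, 20:tri, 21:tri, 22:tri
edges: (7,1,c); (7,4,c); (7,4,ck); (7,5,c); (13,3,c); (13,9,c); (13,10,c); (14,5,c); (14,10,c); (14,11,c); (15,9,c); (15,10,c); (15,11,c); (19,2,c); (19,16,c); (19,18,c); (20,9,c); (20,16,c); (20,17,c); (21,11,c); (21,17,c); (21,18,c); (22,16,c); (22,17,c); (22,18,c)


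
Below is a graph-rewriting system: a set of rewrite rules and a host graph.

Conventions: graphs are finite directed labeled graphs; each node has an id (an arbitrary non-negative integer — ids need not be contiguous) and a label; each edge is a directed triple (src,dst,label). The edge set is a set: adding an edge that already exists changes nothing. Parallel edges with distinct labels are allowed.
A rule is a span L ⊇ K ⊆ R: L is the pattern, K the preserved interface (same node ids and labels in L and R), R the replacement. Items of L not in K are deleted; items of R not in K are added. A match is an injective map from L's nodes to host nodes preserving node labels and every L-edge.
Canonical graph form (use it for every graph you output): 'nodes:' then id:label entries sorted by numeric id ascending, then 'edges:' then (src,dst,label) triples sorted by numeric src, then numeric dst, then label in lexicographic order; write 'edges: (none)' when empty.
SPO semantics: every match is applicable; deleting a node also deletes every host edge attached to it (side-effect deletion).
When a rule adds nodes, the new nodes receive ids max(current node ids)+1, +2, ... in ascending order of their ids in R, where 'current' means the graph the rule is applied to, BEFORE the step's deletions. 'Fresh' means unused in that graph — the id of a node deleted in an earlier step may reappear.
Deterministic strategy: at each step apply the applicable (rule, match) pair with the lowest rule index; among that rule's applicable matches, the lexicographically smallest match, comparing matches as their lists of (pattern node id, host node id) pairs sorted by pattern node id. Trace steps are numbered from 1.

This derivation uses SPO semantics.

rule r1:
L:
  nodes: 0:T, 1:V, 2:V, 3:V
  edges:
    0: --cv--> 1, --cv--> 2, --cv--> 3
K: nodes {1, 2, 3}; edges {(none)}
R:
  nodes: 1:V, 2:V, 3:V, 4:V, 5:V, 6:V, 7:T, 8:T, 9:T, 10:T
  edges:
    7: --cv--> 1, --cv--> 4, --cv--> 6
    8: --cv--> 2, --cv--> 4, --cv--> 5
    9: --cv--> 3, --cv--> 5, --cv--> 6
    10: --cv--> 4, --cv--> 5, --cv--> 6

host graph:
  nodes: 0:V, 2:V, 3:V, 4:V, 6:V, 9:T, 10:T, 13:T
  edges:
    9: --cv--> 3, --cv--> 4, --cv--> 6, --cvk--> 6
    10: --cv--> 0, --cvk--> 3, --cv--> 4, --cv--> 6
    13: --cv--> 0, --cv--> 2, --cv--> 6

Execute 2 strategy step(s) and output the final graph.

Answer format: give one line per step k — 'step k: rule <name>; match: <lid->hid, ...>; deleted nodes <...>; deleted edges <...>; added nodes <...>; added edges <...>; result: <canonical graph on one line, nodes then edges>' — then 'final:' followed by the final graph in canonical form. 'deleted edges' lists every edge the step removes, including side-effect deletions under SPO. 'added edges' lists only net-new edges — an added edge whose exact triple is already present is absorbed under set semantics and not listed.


step 1: rule r1; match: 0->9, 1->3, 2->4, 3->6; deleted nodes 9; deleted edges (9,3,cv); (9,4,cv); (9,6,cv); (9,6,cvk); added nodes 14, 15, 16, 17, 18, 19, 20; added edges (17,3,cv); (17,14,cv); (17,16,cv); (18,4,cv); (18,14,cv); (18,15,cv); (19,6,cv); (19,15,cv); (19,16,cv); (20,14,cv); (20,15,cv); (20,16,cv); result: nodes: 0:V, 2:V, 3:V, 4:V, 6:V, 10:T, 13:T, 14:V, 15:V, 16:V, 17:T, 18:T, 19:T, 20:T edges: (10,0,cv); (10,3,cvk); (10,4,cv); (10,6,cv); (13,0,cv); (13,2,cv); (13,6,cv); (17,3,cv); (17,14,cv); (17,16,cv); (18,4,cv); (18,14,cv); (18,15,cv); (19,6,cv); (19,15,cv); (19,16,cv); (20,14,cv); (20,15,cv); (20,16,cv)
step 2: rule r1; match: 0->10, 1->0, 2->4, 3->6; deleted nodes 10; deleted edges (10,0,cv); (10,3,cvk); (10,4,cv); (10,6,cv); added nodes 21, 22, 23, 24, 25, 26, 27; added edges (24,0,cv); (24,21,cv); (24,23,cv); (25,4,cv); (25,21,cv); (25,22,cv); (26,6,cv); (26,22,cv); (26,23,cv); (27,21,cv); (27,22,cv); (27,23,cv); result: nodes: 0:V, 2:V, 3:V, 4:V, 6:V, 13:T, 14:V, 15:V, 16:V, 17:T, 18:T, 19:T, 20:T, 21:V, 22:V, 23:V, 24:T, 25:T, 26:T, 27:T edges: (13,0,cv); (13,2,cv); (13,6,cv); (17,3,cv); (17,14,cv); (17,16,cv); (18,4,cv); (18,14,cv); (18,15,cv); (19,6,cv); (19,15,cv); (19,16,cv); (20,14,cv); (20,15,cv); (20,16,cv); (24,0,cv); (24,21,cv); (24,23,cv); (25,4,cv); (25,21,cv); (25,22,cv); (26,6,cv); (26,22,cv); (26,23,cv); (27,21,cv); (27,22,cv); (27,23,cv)
final:
nodes: 0:V, 2:V, 3:V, 4:V, 6:V, 13:T, 14:V, 15:V, 16:V, 17:T, 18:T, 19:T, 20:T, 21:V, 22:V, 23:V, 24:T, 25:T, 26:T, 27:T
edges: (13,0,cv); (13,2,cv); (13,6,cv); (17,3,cv); (17,14,cv); (17,16,cv); (18,4,cv); (18,14,cv); (18,15,cv); (19,6,cv); (19,15,cv); (19,16,cv); (20,14,cv); (20,15,cv); (20,16,cv); (24,0,cv); (24,21,cv); (24,23,cv); (25,4,cv); (25,21,cv); (25,22,cv); (26,6,cv); (26,22,cv); (26,23,cv); (27,21,cv); (27,22,cv); (27,23,cv)


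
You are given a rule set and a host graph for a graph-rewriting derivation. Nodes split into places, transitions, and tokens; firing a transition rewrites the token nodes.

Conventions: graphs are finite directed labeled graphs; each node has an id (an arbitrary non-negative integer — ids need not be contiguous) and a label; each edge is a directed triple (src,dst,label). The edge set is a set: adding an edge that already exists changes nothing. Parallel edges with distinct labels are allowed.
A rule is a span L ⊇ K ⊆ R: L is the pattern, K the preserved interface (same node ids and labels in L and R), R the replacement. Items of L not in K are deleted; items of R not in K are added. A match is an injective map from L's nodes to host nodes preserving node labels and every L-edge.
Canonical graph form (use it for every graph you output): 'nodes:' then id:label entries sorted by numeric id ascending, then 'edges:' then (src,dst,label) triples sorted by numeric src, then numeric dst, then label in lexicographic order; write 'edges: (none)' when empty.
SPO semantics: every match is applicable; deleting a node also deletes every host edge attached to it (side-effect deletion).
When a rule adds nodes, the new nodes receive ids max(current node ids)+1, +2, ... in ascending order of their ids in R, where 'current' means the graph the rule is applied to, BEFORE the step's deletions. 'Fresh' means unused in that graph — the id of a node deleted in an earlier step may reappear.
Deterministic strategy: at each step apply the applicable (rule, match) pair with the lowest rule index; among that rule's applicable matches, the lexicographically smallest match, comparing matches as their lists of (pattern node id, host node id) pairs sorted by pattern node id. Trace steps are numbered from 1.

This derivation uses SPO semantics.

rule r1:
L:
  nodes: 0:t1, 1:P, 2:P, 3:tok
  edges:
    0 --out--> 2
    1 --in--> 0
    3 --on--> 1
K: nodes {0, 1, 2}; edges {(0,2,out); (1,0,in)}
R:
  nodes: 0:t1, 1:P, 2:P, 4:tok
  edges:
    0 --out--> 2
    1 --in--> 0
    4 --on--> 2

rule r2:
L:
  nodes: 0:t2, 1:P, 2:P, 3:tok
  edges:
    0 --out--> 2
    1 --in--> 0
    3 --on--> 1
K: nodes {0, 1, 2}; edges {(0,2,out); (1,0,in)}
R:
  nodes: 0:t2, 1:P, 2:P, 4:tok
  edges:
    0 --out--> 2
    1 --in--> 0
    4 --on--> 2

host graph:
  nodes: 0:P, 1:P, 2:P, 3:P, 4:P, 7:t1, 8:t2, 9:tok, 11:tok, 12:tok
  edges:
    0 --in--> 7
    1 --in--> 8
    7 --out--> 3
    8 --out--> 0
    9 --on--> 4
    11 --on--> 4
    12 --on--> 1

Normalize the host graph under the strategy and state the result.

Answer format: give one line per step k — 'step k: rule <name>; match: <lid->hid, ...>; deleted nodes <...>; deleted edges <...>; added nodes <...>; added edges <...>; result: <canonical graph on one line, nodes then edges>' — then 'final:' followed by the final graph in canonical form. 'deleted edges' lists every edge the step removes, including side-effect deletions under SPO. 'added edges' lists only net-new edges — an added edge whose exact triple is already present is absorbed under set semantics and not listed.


step 1: rule r2; match: 0->8, 1->1, 2->0, 3->12; deleted nodes 12; deleted edges (12,1,on); added nodes 13; added edges (13,0,on); result: nodes: 0:P, 1:P, 2:P, 3:P, 4:P, 7:t1, 8:t2, 9:tok, 11:tok, 13:tok edges: (0,7,in); (1,8,in); (7,3,out); (8,0,out); (9,4,on); (11,4,on); (13,0,on)
step 2: rule r1; match: 0->7, 1->0, 2->3, 3->13; deleted nodes 13; deleted edges (13,0,on); added nodes 14; added edges (14,3,on); result: nodes: 0:P, 1:P, 2:P, 3:P, 4:P, 7:t1, 8:t2, 9:tok, 11:tok, 14:tok edges: (0,7,in); (1,8,in); (7,3,out); (8,0,out); (9,4,on); (11,4,on); (14,3,on)
final:
nodes: 0:P, 1:P, 2:P, 3:P, 4:P, 7:t1, 8:t2, 9:tok, 11:tok, 14:tok
edges: (0,7,in); (1,8,in); (7,3,out); (8,0,out); (9,4,on); (11,4,on); (14,3,on)


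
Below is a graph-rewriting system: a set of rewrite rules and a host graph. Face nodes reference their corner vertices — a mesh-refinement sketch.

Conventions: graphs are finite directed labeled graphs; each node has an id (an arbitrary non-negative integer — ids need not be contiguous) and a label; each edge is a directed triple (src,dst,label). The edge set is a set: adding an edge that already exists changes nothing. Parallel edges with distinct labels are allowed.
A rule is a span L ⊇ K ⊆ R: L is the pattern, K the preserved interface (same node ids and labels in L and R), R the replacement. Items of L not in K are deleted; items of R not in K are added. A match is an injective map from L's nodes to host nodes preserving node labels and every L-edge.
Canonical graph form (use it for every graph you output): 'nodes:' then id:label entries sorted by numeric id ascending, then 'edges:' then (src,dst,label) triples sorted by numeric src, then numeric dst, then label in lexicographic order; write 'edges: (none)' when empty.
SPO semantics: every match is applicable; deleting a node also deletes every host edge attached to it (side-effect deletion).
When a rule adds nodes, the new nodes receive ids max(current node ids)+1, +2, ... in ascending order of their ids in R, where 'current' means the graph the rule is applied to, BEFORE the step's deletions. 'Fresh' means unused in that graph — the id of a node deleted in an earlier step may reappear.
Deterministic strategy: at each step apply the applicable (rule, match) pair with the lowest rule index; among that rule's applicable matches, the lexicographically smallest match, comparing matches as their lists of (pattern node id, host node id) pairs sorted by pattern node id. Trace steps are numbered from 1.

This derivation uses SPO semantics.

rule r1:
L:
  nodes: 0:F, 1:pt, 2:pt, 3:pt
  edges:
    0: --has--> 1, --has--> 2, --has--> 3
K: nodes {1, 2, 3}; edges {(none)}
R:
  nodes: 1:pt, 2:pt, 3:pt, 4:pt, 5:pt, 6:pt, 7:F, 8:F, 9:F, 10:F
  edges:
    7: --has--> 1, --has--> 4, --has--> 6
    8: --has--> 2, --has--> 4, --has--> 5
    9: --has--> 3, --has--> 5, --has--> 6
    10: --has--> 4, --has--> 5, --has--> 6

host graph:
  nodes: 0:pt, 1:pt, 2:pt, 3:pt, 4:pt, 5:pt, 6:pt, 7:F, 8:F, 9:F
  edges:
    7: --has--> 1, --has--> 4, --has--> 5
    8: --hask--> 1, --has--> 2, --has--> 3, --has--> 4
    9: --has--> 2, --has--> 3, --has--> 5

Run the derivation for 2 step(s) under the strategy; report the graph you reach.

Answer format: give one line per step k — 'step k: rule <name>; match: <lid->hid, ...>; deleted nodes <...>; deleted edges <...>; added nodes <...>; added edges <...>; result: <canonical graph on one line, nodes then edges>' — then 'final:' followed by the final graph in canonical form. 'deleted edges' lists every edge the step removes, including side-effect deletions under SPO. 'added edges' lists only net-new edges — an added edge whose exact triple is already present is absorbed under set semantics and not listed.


step 1: rule r1; match: 0->7, 1->1, 2->4, 3->5; deleted nodes 7; deleted edges (7,1,has); (7,4,has); (7,5,has); added nodes 10, 11, 12, 13, 14, 15, 16; added edges (13,1,has); (13,10,has); (13,12,has); (14,4,has); (14,10,has); (14,11,has); (15,5,has); (15,11,has); (15,12,has); (16,10,has); (16,11,has); (16,12,has); result: nodes: 0:pt, 1:pt, 2:pt, 3:pt, 4:pt, 5:pt, 6:pt, 8:F, 9:F, 10:pt, 11:pt, 12:pt, 13:F, 14:F, 15:F, 16:F edges: (8,1,hask); (8,2,has); (8,3,has); (8,4,has); (9,2,has); (9,3,has); (9,5,has); (13,1,has); (13,10,has); (13,12,has); (14,4,has); (14,10,has); (14,11,has); (15,5,has); (15,11,has); (15,12,has); (16,10,has); (16,11,has); (16,12,has)
step 2: rule r1; match: 0->8, 1->2, 2->3, 3->4; deleted nodes 8; deleted edges (8,1,hask); (8,2,has); (8,3,has); (8,4,has); added nodes 17, 18, 19, 20, 21, 22, 23; added edges (20,2,has); (20,17,has); (20,19,has); (21,3,has); (21,17,has); (21,18,has); (22,4,has); (22,18,has); (22,19,has); (23,17,has); (23,18,has); (23,19,has); result: nodes: 0:pt, 1:pt, 2:pt, 3:pt, 4:pt, 5:pt, 6:pt, 9:F, 10:pt, 11:pt, 12:pt, 13:F, 14:F, 15:F, 16:F, 17:pt, 18:pt, 19:pt, 20:F, 21:F, 22:F, 23:F edges: (9,2,has); (9,3,has); (9,5,has); (13,1,has); (13,10,has); (13,12,has); (14,4,has); (14,10,has); (14,11,has); (15,5,has); (15,11,has); (15,12,has); (16,10,has); (16,11,has); (16,12,has); (20,2,has); (20,17,has); (20,19,has); (21,3,has); (21,17,has); (21,18,has); (22,4,has); (22,18,has); (22,19,has); (23,17,has); (23,18,has); (23,19,has)
final:
nodes: 0:pt, 1:pt, 2:pt, 3:pt, 4:pt, 5:pt, 6:pt, 9:F, 10:pt, 11:pt, 12:pt, 13:F, 14:F, 15:F, 16:F, 17:pt, 18:pt, 19:pt, 20:F, 21:F, 22:F, 23:F
edges: (9,2,has); (9,3,has); (9,5,has); (13,1,has); (13,10,has); (13,12,has); (14,4,has); (14,10,has); (14,11,has); (15,5,has); (15,11,has); (15,12,has); (16,10,has); (16,11,has); (16,12,has); (20,2,has); (20,17,has); (20,19,has); (21,3,has); (21,17,has); (21,18,has); (22,4,has); (22,18,has); (22,19,has); (23,17,has); (23,18,has); (23,19,has)


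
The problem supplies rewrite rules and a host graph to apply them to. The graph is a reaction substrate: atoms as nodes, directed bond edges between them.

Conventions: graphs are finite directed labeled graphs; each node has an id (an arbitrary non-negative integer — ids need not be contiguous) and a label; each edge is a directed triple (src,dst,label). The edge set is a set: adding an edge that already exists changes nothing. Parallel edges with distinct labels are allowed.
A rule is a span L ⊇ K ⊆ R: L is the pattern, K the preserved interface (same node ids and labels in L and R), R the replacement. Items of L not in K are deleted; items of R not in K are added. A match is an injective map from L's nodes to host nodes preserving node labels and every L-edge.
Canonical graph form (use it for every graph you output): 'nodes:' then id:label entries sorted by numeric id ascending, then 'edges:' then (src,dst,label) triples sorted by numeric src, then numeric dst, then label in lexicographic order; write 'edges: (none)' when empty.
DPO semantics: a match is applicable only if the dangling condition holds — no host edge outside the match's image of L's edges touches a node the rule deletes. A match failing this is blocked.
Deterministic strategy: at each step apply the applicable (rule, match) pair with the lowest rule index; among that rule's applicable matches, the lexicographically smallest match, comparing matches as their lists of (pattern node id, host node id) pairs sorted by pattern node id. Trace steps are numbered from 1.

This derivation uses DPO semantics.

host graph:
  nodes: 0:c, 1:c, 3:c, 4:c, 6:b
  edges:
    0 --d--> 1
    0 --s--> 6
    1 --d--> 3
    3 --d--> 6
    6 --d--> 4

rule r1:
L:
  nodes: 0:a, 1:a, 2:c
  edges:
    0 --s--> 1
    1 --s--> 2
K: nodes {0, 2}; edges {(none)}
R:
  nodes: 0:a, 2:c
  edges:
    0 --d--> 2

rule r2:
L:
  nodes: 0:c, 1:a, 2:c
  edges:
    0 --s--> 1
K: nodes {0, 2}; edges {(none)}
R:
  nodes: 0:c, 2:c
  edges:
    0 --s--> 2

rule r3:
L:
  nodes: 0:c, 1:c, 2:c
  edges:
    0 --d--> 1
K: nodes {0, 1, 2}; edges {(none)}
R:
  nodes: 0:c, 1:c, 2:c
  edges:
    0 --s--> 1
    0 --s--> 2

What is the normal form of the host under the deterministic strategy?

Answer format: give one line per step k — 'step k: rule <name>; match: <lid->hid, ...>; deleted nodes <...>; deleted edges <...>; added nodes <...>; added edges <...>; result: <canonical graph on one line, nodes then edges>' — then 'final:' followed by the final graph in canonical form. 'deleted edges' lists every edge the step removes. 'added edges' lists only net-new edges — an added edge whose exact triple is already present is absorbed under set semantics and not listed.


step 1: rule r3; match: 0->0, 1->1, 2->3; deleted nodes (none); deleted edges (0,1,d); added nodes (none); added edges (0,1,s); (0,3,s); result: nodes: 0:c, 1:c, 3:c, 4:c, 6:b edges: (0,1,s); (0,3,s); (0,6,s); (1,3,d); (3,6,d); (6,4,d)
step 2: rule r3; match: 0->1, 1->3, 2->0; deleted nodes (none); deleted edges (1,3,d); added nodes (none); added edges (1,0,s); (1,3,s); result: nodes: 0:c, 1:c, 3:c, 4:c, 6:b edges: (0,1,s); (0,3,s); (0,6,s); (1,0,s); (1,3,s); (3,6,d); (6,4,d)
final:
nodes: 0:c, 1:c, 3:c, 4:c, 6:b
edges: (0,1,s); (0,3,s); (0,6,s); (1,0,s); (1,3,s); (3,6,d); (6,4,d)


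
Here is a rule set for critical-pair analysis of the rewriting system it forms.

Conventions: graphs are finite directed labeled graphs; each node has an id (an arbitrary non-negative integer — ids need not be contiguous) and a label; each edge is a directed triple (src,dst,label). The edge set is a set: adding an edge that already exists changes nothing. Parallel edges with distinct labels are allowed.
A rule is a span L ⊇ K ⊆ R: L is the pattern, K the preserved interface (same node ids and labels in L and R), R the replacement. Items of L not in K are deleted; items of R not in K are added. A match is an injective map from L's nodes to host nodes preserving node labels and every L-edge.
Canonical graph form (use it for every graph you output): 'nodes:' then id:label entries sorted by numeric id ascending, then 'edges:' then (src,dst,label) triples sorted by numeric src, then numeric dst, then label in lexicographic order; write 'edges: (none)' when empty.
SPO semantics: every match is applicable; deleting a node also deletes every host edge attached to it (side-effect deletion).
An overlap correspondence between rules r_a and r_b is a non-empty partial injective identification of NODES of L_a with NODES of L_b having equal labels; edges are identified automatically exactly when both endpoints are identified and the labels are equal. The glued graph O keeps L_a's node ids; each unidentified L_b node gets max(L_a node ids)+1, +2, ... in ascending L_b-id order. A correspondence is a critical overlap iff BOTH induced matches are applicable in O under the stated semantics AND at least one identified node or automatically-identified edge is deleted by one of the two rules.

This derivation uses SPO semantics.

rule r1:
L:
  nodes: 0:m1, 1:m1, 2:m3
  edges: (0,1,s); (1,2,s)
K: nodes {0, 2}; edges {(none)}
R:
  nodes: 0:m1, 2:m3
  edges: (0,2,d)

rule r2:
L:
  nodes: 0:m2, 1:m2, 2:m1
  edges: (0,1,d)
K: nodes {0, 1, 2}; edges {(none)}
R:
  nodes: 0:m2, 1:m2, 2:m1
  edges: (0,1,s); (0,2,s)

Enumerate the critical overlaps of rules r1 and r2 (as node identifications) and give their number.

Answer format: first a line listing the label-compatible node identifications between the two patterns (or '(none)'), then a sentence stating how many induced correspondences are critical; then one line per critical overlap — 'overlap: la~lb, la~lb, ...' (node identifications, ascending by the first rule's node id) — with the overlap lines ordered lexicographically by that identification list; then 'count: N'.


label-compatible node identifications between L(r1) and L(r2): 0~2, 1~2
1 of the induced correspondences is a critical overlap of r1 and r2.
overlap: 1~2
count: 1


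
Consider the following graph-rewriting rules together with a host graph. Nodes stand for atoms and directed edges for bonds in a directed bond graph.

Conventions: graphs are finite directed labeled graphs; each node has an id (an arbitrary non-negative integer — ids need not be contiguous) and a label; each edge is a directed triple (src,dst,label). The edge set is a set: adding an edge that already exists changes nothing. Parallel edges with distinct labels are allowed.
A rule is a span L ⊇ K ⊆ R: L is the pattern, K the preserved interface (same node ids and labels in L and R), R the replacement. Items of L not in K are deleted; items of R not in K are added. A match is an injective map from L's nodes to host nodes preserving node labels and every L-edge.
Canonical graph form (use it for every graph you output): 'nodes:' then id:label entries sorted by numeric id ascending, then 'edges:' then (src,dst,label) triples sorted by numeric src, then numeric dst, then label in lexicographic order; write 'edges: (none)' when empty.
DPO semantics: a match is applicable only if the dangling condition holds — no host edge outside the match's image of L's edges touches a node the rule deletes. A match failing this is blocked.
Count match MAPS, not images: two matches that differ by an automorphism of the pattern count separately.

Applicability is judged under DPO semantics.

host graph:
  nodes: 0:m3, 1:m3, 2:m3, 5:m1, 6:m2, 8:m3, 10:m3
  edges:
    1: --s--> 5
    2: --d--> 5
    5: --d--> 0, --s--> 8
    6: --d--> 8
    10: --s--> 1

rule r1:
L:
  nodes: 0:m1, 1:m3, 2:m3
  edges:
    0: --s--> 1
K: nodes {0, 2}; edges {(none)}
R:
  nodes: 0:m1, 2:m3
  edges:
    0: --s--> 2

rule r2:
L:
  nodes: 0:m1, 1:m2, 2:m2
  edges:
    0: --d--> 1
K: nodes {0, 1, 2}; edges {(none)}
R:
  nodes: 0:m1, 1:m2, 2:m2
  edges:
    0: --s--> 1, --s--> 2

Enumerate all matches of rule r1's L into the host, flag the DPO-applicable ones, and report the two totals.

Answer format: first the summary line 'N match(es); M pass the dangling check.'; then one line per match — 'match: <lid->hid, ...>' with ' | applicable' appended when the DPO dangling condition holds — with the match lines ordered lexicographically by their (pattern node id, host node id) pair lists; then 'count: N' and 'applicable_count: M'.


4 match(es); 0 pass the dangling check.
match: 0->5, 1->8, 2->0
match: 0->5, 1->8, 2->1
match: 0->5, 1->8, 2->2
match: 0->5, 1->8, 2->10
count: 4
applicable_count: 0


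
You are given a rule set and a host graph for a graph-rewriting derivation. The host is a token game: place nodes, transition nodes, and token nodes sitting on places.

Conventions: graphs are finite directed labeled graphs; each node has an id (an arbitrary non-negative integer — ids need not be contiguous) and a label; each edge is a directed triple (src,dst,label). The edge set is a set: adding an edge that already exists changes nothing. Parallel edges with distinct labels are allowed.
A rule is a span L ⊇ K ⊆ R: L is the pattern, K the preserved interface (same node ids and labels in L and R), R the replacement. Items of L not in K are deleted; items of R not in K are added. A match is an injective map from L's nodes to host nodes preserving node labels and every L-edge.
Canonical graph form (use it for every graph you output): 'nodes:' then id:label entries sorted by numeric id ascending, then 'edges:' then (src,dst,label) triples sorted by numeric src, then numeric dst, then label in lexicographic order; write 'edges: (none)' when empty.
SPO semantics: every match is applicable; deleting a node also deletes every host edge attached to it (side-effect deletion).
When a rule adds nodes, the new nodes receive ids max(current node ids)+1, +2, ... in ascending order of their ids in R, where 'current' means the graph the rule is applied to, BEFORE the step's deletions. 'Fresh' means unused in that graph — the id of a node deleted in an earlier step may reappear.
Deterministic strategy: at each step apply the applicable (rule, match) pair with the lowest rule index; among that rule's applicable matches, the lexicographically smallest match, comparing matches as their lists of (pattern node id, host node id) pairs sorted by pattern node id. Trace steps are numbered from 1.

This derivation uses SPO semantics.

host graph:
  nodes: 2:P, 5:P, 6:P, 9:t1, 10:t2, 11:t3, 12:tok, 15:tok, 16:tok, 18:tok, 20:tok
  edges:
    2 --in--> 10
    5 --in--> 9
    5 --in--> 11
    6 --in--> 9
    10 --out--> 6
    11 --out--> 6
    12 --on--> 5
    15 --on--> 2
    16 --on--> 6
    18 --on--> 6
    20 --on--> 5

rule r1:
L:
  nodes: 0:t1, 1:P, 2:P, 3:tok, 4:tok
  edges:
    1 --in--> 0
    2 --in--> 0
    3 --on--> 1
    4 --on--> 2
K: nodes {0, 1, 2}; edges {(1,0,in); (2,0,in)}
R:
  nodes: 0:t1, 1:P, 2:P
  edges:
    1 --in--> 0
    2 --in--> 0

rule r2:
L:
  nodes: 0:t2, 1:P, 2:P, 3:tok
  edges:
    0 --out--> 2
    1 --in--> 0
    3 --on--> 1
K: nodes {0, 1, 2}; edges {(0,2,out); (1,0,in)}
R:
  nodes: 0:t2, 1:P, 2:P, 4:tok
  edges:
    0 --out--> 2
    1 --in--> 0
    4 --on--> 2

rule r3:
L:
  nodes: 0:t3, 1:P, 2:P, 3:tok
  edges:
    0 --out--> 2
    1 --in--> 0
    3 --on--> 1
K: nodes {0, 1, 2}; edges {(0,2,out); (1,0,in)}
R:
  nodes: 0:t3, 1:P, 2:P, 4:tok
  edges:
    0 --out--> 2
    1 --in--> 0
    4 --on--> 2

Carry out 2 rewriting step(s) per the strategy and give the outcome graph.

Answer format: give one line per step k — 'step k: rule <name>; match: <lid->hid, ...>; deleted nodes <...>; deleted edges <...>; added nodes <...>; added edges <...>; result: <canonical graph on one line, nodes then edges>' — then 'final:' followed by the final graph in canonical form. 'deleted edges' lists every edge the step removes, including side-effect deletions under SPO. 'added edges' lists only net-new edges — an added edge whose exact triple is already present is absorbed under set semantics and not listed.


step 1: rule r1; match: 0->9, 1->5, 2->6, 3->12, 4->16; deleted nodes 12, 16; deleted edges (12,5,on); (16,6,on); added nodes (none); added edges (none); result: nodes: 2:P, 5:P, 6:P, 9:t1, 10:t2, 11:t3, 15:tok, 18:tok, 20:tok edges: (2,10,in); (5,9,in); (5,11,in); (6,9,in); (10,6,out); (11,6,out); (15,2,on); (18,6,on); (20,5,on)
step 2: rule r1; match: 0->9, 1->5, 2->6, 3->20, 4->18; deleted nodes 18, 20; deleted edges (18,6,on); (20,5,on); added nodes (none); added edges (none); result: nodes: 2:P, 5:P, 6:P, 9:t1, 10:t2, 11:t3, 15:tok edges: (2,10,in); (5,9,in); (5,11,in); (6,9,in); (10,6,out); (11,6,out); (15,2,on)
final:
nodes: 2:P, 5:P, 6:P, 9:t1, 10:t2, 11:t3, 15:tok
edges: (2,10,in); (5,9,in); (5,11,in); (6,9,in); (10,6,out); (11,6,out); (15,2,on)
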